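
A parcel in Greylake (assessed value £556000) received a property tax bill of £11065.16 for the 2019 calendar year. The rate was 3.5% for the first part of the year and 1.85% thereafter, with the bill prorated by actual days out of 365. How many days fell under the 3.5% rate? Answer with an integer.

Let d = days at the first rate; then 365 − d days at the second rate.
£556000 × [3.5%·d + 1.85%·(365−d)] / 365 = £11065.16
Solving gives d = 31, so the new rate took effect on 1 February 2019.

31 days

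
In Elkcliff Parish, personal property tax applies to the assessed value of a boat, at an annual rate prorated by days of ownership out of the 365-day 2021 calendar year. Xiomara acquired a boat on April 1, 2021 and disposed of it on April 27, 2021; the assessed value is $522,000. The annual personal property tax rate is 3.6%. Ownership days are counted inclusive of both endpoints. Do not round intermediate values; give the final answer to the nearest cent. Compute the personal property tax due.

$1,390.09

Days held (April 1 – April 27, 2021): 27 out of 365
Tax = $522,000 × 3.6% × 27/365 = $1,390.0932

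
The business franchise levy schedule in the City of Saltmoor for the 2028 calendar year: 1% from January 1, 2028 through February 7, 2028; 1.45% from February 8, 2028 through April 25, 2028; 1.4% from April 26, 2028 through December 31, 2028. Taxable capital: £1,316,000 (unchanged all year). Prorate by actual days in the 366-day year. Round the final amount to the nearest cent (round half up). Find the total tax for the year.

January 1 – February 7, 2028: 38 days at 1% → £1,316,000 × 1% × 38/366 = £1,366.3388
February 8 – April 25, 2028: 78 days at 1.45% → £1,316,000 × 1.45% × 78/366 = £4,066.6557
April 26 – December 31, 2028: 250 days at 1.4% → £1,316,000 × 1.4% × 250/366 = £12,584.6995
Total = £18,017.6940

£18,017.69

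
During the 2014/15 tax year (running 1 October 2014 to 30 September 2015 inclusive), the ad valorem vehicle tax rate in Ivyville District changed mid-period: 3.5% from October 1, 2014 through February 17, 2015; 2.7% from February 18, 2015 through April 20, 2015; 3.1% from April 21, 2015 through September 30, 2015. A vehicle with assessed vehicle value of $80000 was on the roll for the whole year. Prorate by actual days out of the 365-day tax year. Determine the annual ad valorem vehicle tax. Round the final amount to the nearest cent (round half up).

$2548.38

October 1, 2014 – February 17, 2015: 140 days at 3.5% → $80000 × 3.5% × 140/365 = $1073.9726
February 18 – April 20, 2015: 62 days at 2.7% → $80000 × 2.7% × 62/365 = $366.9041
April 21 – September 30, 2015: 163 days at 3.1% → $80000 × 3.1% × 163/365 = $1107.5068
Total = $2548.3836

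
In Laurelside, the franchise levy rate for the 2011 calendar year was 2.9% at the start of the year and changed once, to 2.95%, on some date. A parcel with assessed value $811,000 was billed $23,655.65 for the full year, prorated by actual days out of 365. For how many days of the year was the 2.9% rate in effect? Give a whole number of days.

242 days

Let d = days at the first rate; then 365 − d days at the second rate.
$811,000 × [2.9%·d + 2.95%·(365−d)] / 365 = $23,655.65
Solving gives d = 242, so the new rate took effect on August 31, 2011.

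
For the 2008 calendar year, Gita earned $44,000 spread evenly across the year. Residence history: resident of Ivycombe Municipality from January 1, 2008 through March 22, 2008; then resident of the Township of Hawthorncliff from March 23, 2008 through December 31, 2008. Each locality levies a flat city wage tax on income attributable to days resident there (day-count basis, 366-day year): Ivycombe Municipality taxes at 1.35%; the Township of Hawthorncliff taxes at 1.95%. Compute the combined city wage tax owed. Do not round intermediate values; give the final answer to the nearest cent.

Ivycombe Municipality, January 1 – March 22, 2008: 82 days → $44,000 × 1.35% × 82/366 = $133.0820
The Township of Hawthorncliff, March 23 – December 31, 2008: 284 days → $44,000 × 1.95% × 284/366 = $665.7705
Total = $798.8525

$798.85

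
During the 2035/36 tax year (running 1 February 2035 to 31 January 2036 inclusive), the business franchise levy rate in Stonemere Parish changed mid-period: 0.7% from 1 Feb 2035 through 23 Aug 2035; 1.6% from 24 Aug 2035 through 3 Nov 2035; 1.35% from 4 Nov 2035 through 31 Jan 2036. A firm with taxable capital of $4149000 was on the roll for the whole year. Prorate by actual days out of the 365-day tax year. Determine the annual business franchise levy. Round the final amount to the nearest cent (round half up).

1 Feb – 23 Aug 2035: 204 days at 0.7% → $4149000 × 0.7% × 204/365 = $16232.2521
24 Aug – 3 Nov 2035: 72 days at 1.6% → $4149000 × 1.6% × 72/365 = $13094.9260
4 Nov 2035 – 31 Jan 2036: 89 days at 1.35% → $4149000 × 1.35% × 89/365 = $13657.5986
Total = $42984.7767

$42984.78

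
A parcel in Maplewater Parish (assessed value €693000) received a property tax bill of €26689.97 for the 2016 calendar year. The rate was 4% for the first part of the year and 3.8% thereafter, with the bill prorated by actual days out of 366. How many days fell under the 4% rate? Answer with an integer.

Let d = days at the first rate; then 366 − d days at the second rate.
€693000 × [4%·d + 3.8%·(366−d)] / 366 = €26689.97
Solving gives d = 94, so the new rate took effect on 4 Apr 2016.

94 days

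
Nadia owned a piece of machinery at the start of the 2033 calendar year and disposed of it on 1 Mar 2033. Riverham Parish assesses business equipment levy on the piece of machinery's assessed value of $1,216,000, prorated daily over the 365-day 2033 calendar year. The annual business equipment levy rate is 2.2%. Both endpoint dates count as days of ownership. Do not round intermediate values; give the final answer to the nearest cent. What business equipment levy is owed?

Days held (1 Jan – 1 Mar 2033): 60 out of 365
Tax = $1,216,000 × 2.2% × 60/365 = $4,397.5890

$4,397.59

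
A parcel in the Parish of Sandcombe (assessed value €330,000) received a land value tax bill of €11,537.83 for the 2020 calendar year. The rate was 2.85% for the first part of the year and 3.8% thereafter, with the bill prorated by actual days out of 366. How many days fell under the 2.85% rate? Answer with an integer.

Let d = days at the first rate; then 366 − d days at the second rate.
€330,000 × [2.85%·d + 3.8%·(366−d)] / 366 = €11,537.83
Solving gives d = 117, so the new rate took effect on April 27, 2020.

117 days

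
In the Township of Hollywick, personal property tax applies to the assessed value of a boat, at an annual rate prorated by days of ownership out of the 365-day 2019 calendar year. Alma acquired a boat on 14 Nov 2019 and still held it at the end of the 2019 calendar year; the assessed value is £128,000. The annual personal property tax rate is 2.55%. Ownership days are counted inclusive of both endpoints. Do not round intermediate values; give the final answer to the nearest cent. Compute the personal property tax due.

£429.24

Days held (14 Nov – 31 Dec 2019): 48 out of 365
Tax = £128,000 × 2.55% × 48/365 = £429.2384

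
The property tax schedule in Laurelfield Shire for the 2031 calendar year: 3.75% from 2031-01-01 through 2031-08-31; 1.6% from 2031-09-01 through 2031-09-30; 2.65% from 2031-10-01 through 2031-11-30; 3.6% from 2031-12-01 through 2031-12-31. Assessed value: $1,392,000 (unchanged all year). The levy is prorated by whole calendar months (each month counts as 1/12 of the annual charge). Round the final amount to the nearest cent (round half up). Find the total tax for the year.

$46,980.00

2031-01-01 to 2031-08-31: 8 months at 3.75% → $1,392,000 × 3.75% × 8/12 = $34,800.0000
2031-09-01 to 2031-09-30: 1 month at 1.6% → $1,392,000 × 1.6% × 1/12 = $1,856.0000
2031-10-01 to 2031-11-30: 2 months at 2.65% → $1,392,000 × 2.65% × 2/12 = $6,148.0000
2031-12-01 to 2031-12-31: 1 month at 3.6% → $1,392,000 × 3.6% × 1/12 = $4,176.0000
Total = $46,980.0000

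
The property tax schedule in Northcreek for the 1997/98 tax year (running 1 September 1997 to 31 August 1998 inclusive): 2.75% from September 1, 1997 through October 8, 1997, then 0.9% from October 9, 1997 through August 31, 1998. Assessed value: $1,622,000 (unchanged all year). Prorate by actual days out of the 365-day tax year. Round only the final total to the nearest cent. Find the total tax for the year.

September 1 – October 8, 1997: 38 days at 2.75% → $1,622,000 × 2.75% × 38/365 = $4,643.8082
October 9, 1997 – August 31, 1998: 327 days at 0.9% → $1,622,000 × 0.9% × 327/365 = $13,078.2082
Total = $17,722.0164

$17,722.02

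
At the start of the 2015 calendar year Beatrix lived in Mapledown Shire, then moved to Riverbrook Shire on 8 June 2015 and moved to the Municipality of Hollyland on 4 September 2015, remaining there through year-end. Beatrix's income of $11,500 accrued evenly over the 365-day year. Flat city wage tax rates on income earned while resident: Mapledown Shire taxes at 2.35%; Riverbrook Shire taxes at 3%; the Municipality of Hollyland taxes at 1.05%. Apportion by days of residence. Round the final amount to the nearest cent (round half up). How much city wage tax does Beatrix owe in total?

Mapledown Shire, 1 January – 7 June 2015: 158 days → $11,500 × 2.35% × 158/365 = $116.9849
Riverbrook Shire, 8 June – 3 September 2015: 88 days → $11,500 × 3% × 88/365 = $83.1781
The Municipality of Hollyland, 4 September – 31 December 2015: 119 days → $11,500 × 1.05% × 119/365 = $39.3678
Total = $239.5308

$239.53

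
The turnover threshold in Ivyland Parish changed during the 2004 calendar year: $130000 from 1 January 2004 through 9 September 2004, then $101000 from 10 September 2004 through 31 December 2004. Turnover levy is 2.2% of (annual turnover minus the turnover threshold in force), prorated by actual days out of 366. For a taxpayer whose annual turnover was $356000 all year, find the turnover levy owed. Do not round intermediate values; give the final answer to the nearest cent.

1 January – 9 September 2004: 253 days, exemption $130000 → ($356000 − $130000) × 2.2% × 253/366 = $3436.9290
10 September – 31 December 2004: 113 days, exemption $101000 → ($356000 − $101000) × 2.2% × 113/366 = $1732.0492
Total = $5168.9781

$5168.98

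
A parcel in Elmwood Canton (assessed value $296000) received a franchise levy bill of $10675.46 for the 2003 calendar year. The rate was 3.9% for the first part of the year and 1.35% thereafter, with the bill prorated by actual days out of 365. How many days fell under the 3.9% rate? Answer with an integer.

Let d = days at the first rate; then 365 − d days at the second rate.
$296000 × [3.9%·d + 1.35%·(365−d)] / 365 = $10675.46
Solving gives d = 323, so the new rate took effect on November 20, 2003.

323 days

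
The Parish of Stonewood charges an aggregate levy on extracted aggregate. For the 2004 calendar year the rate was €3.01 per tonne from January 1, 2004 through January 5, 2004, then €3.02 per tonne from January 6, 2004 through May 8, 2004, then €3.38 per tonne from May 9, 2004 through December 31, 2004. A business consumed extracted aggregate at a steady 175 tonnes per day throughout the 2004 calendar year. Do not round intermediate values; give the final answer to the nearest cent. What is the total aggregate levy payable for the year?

€208353.25

January 1 – January 5, 2004: 5 days × 175 tonnes/day = 875 tonnes at €3.01/tonne → €2633.75
January 6 – May 8, 2004: 124 days × 175 tonnes/day = 21,700 tonnes at €3.02/tonne → €65534.00
May 9 – December 31, 2004: 237 days × 175 tonnes/day = 41,475 tonnes at €3.38/tonne → €140185.50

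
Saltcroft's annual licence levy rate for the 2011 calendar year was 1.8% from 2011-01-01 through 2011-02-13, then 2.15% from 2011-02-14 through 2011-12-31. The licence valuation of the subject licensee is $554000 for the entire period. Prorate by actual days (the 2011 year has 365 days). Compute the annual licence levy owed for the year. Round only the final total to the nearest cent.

$11677.26

2011-01-01 to 2011-02-13: 44 days at 1.8% → $554000 × 1.8% × 44/365 = $1202.1041
2011-02-14 to 2011-12-31: 321 days at 2.15% → $554000 × 2.15% × 321/365 = $10475.1534
Total = $11677.2575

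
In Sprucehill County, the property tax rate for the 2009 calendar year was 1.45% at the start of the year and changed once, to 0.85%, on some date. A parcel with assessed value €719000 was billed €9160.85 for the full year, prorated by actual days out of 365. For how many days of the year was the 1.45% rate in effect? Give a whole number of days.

Let d = days at the first rate; then 365 − d days at the second rate.
€719000 × [1.45%·d + 0.85%·(365−d)] / 365 = €9160.85
Solving gives d = 258, so the new rate took effect on 16 Sep 2009.

258 days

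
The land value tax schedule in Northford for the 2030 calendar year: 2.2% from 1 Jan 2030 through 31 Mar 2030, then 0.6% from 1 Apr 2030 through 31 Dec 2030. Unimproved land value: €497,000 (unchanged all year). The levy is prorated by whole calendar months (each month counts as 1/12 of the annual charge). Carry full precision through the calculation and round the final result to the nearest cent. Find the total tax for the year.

1 Jan – 31 Mar 2030: 3 months at 2.2% → €497,000 × 2.2% × 3/12 = €2,733.5000
1 Apr – 31 Dec 2030: 9 months at 0.6% → €497,000 × 0.6% × 9/12 = €2,236.5000
Total = €4,970.0000

€4,970.00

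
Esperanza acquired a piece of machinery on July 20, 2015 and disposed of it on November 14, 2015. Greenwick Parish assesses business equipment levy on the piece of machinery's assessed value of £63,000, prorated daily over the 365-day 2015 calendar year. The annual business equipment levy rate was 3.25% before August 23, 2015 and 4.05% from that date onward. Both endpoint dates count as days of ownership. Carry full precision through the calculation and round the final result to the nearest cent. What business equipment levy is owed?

£777.92

July 20 – August 22, 2015: 34 days at 3.25% → £63,000 × 3.25% × 34/365 = £190.7260
August 23 – November 14, 2015: 84 days at 4.05% → £63,000 × 4.05% × 84/365 = £587.1945
Total = £777.9205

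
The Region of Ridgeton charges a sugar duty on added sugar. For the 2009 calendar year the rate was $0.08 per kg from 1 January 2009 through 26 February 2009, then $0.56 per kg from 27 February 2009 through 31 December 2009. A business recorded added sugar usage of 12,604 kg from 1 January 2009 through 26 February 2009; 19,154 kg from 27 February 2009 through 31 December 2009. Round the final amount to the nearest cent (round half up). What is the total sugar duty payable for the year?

$11,734.56

1 January – 26 February 2009: 12,604 kg at $0.08/kg → $1,008.32
27 February – 31 December 2009: 19,154 kg at $0.56/kg → $10,726.24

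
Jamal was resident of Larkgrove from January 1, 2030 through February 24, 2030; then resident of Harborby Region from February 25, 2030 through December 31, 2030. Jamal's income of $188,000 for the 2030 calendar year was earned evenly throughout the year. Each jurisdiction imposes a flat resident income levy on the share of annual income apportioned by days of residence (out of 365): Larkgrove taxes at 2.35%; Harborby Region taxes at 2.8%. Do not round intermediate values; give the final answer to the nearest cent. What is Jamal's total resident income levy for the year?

Larkgrove, January 1 – February 24, 2030: 55 days → $188,000 × 2.35% × 55/365 = $665.7260
Harborby Region, February 25 – December 31, 2030: 310 days → $188,000 × 2.8% × 310/365 = $4,470.7945
Total = $5,136.5205

$5,136.52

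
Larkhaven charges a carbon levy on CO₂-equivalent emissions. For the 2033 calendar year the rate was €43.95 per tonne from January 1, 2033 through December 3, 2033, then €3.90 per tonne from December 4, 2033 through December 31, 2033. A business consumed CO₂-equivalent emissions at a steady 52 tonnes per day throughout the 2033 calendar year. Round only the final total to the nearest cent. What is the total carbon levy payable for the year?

€775,858.20

January 1 – December 3, 2033: 337 days × 52 tonnes/day = 17,524 tonnes at €43.95/tonne → €770,179.80
December 4 – December 31, 2033: 28 days × 52 tonnes/day = 1,456 tonnes at €3.90/tonne → €5,678.40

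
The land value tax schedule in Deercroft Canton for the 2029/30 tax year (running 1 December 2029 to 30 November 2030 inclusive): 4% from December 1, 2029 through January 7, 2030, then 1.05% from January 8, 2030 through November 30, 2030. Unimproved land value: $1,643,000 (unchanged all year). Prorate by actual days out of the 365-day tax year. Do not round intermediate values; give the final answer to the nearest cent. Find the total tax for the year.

$22,297.54

December 1, 2029 – January 7, 2030: 38 days at 4% → $1,643,000 × 4% × 38/365 = $6,842.0822
January 8 – November 30, 2030: 327 days at 1.05% → $1,643,000 × 1.05% × 327/365 = $15,455.4534
Total = $22,297.5356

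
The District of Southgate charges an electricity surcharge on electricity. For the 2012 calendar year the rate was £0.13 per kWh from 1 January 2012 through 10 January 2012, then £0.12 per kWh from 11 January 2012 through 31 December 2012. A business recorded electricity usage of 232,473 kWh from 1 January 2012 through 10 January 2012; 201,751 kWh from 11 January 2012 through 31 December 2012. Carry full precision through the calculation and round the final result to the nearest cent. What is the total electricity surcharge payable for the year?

£54,431.61

1 January – 10 January 2012: 232,473 kWh at £0.13/kWh → £30,221.49
11 January – 31 December 2012: 201,751 kWh at £0.12/kWh → £24,210.12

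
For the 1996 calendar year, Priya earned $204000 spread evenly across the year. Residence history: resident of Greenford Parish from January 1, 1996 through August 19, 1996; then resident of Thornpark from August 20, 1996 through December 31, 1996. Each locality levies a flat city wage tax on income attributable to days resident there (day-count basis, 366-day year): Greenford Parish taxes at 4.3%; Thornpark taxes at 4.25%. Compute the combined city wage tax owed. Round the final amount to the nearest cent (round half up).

Greenford Parish, January 1 – August 19, 1996: 232 days → $204000 × 4.3% × 232/366 = $5560.3934
Thornpark, August 20 – December 31, 1996: 134 days → $204000 × 4.25% × 134/366 = $3174.2623
Total = $8734.6557

$8734.66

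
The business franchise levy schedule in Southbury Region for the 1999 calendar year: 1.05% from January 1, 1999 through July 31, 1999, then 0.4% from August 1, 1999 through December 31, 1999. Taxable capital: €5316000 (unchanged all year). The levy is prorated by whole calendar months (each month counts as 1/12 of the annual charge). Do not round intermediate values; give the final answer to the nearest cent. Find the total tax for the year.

January 1 – July 31, 1999: 7 months at 1.05% → €5316000 × 1.05% × 7/12 = €32560.5000
August 1 – December 31, 1999: 5 months at 0.4% → €5316000 × 0.4% × 5/12 = €8860.0000
Total = €41420.5000

€41420.50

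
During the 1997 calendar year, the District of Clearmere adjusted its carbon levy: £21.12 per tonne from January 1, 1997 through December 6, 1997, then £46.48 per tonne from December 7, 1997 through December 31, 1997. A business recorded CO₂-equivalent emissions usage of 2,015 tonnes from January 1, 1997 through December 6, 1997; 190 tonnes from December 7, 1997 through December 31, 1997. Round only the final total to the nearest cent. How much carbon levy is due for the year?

£51388.00

January 1 – December 6, 1997: 2,015 tonnes at £21.12/tonne → £42556.80
December 7 – December 31, 1997: 190 tonnes at £46.48/tonne → £8831.20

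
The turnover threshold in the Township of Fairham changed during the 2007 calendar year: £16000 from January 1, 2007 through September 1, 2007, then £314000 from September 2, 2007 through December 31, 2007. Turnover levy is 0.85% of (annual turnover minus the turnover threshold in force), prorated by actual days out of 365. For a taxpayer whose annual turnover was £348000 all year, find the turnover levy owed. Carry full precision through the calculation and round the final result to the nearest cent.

£1982.29

January 1 – September 1, 2007: 244 days, exemption £16000 → (£348000 − £16000) × 0.85% × 244/365 = £1886.4877
September 2 – December 31, 2007: 121 days, exemption £314000 → (£348000 − £314000) × 0.85% × 121/365 = £95.8055
Total = £1982.2932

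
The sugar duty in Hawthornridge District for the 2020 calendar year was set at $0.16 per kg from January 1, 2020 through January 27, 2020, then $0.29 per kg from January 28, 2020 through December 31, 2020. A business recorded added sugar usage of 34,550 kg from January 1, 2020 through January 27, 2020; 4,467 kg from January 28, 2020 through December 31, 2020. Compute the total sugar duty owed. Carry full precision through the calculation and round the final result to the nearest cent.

$6,823.43

January 1 – January 27, 2020: 34,550 kg at $0.16/kg → $5,528.00
January 28 – December 31, 2020: 4,467 kg at $0.29/kg → $1,295.43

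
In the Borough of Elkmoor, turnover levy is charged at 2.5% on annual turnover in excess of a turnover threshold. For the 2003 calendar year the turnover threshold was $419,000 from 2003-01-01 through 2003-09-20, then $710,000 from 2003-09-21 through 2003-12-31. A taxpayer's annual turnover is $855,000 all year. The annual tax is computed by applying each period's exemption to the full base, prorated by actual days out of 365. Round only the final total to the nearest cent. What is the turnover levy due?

2003-01-01 to 2003-09-20: 263 days, exemption $419,000 → ($855,000 − $419,000) × 2.5% × 263/365 = $7,853.9726
2003-09-21 to 2003-12-31: 102 days, exemption $710,000 → ($855,000 − $710,000) × 2.5% × 102/365 = $1,013.0137
Total = $8,866.9863

$8,866.99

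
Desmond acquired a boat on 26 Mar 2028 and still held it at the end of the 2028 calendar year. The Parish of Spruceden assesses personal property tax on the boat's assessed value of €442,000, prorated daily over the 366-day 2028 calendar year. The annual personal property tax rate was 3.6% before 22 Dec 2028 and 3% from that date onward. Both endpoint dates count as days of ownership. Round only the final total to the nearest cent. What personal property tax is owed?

26 Mar – 21 Dec 2028: 271 days at 3.6% → €442,000 × 3.6% × 271/366 = €11,781.8361
22 Dec – 31 Dec 2028: 10 days at 3% → €442,000 × 3% × 10/366 = €362.2951
Total = €12,144.1311

€12,144.13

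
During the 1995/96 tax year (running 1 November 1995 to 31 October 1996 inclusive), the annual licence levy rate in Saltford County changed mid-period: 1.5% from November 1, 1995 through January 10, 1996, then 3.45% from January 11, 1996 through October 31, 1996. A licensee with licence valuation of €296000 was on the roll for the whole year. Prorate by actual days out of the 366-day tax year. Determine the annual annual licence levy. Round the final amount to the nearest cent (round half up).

November 1, 1995 – January 10, 1996: 71 days at 1.5% → €296000 × 1.5% × 71/366 = €861.3115
January 11 – October 31, 1996: 295 days at 3.45% → €296000 × 3.45% × 295/366 = €8230.9836
Total = €9092.2951

€9092.30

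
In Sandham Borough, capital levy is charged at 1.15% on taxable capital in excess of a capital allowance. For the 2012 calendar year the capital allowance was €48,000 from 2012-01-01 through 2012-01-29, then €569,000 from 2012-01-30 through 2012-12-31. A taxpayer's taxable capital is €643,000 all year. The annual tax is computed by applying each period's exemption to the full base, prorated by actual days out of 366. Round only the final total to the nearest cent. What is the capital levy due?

€1,325.74

2012-01-01 to 2012-01-29: 29 days, exemption €48,000 → (€643,000 − €48,000) × 1.15% × 29/366 = €542.1653
2012-01-30 to 2012-12-31: 337 days, exemption €569,000 → (€643,000 − €569,000) × 1.15% × 337/366 = €783.5710
Total = €1,325.7363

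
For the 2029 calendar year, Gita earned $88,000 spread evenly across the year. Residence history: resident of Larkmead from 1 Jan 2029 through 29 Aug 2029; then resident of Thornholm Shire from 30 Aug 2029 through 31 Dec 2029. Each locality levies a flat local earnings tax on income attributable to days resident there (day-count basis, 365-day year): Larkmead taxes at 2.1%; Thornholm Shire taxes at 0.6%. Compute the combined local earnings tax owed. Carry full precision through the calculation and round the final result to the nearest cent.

$1,399.56

Larkmead, 1 Jan – 29 Aug 2029: 241 days → $88,000 × 2.1% × 241/365 = $1,220.1863
Thornholm Shire, 30 Aug – 31 Dec 2029: 124 days → $88,000 × 0.6% × 124/365 = $179.3753
Total = $1,399.5616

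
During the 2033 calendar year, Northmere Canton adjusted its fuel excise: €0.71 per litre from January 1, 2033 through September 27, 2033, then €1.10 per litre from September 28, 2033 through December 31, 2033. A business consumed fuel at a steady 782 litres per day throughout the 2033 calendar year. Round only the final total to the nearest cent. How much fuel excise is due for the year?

January 1 – September 27, 2033: 270 days × 782 litres/day = 211,140 litres at €0.71/litre → €149,909.40
September 28 – December 31, 2033: 95 days × 782 litres/day = 74,290 litres at €1.10/litre → €81,719.00

€231,628.40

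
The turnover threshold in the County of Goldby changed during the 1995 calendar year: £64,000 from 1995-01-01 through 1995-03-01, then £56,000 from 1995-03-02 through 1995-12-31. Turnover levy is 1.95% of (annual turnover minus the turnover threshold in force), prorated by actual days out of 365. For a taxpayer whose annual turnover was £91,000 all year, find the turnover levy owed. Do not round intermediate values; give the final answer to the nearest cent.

1995-01-01 to 1995-03-01: 60 days, exemption £64,000 → (£91,000 − £64,000) × 1.95% × 60/365 = £86.5479
1995-03-02 to 1995-12-31: 305 days, exemption £56,000 → (£91,000 − £56,000) × 1.95% × 305/365 = £570.3082
Total = £656.8562

£656.86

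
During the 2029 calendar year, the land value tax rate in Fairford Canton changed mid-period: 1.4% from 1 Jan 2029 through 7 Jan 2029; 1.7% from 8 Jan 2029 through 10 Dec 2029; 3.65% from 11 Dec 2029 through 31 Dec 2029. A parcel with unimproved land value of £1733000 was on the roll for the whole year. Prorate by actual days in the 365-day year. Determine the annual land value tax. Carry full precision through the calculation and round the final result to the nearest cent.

£31305.58

1 Jan – 7 Jan 2029: 7 days at 1.4% → £1733000 × 1.4% × 7/365 = £465.2986
8 Jan – 10 Dec 2029: 337 days at 1.7% → £1733000 × 1.7% × 337/365 = £27200.9781
11 Dec – 31 Dec 2029: 21 days at 3.65% → £1733000 × 3.65% × 21/365 = £3639.3000
Total = £31305.5767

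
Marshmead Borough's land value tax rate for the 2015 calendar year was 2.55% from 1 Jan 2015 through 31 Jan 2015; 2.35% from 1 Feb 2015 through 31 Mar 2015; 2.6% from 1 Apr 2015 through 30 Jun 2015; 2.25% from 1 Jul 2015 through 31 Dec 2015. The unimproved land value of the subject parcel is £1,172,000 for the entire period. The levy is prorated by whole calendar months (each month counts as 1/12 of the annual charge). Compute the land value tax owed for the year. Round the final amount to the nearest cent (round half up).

£27,883.83

1 Jan – 31 Jan 2015: 1 month at 2.55% → £1,172,000 × 2.55% × 1/12 = £2,490.5000
1 Feb – 31 Mar 2015: 2 months at 2.35% → £1,172,000 × 2.35% × 2/12 = £4,590.3333
1 Apr – 30 Jun 2015: 3 months at 2.6% → £1,172,000 × 2.6% × 3/12 = £7,618.0000
1 Jul – 31 Dec 2015: 6 months at 2.25% → £1,172,000 × 2.25% × 6/12 = £13,185.0000
Total = £27,883.8333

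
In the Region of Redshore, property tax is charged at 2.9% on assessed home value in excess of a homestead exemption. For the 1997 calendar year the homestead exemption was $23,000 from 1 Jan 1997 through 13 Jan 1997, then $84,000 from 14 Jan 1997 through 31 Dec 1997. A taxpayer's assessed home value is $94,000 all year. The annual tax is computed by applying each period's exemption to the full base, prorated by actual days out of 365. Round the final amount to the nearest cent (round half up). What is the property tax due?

1 Jan – 13 Jan 1997: 13 days, exemption $23,000 → ($94,000 − $23,000) × 2.9% × 13/365 = $73.3342
14 Jan – 31 Dec 1997: 352 days, exemption $84,000 → ($94,000 − $84,000) × 2.9% × 352/365 = $279.6712
Total = $353.0055

$353.01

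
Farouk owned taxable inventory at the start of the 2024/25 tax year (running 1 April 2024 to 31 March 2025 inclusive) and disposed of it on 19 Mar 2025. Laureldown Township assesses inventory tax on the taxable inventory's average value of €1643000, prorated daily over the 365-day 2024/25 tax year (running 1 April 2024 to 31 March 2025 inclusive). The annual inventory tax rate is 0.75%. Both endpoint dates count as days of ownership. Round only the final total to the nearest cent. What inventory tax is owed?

€11917.38

Days held (1 Apr 2024 – 19 Mar 2025): 353 out of 365
Tax = €1643000 × 0.75% × 353/365 = €11917.3767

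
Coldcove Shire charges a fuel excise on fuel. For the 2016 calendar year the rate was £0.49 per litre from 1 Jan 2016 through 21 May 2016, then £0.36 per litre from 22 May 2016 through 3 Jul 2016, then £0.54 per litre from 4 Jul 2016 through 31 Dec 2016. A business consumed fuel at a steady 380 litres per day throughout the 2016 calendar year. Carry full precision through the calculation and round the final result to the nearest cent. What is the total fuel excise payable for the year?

1 Jan – 21 May 2016: 142 days × 380 litres/day = 53,960 litres at £0.49/litre → £26,440.40
22 May – 3 Jul 2016: 43 days × 380 litres/day = 16,340 litres at £0.36/litre → £5,882.40
4 Jul – 31 Dec 2016: 181 days × 380 litres/day = 68,780 litres at £0.54/litre → £37,141.20

£69,464.00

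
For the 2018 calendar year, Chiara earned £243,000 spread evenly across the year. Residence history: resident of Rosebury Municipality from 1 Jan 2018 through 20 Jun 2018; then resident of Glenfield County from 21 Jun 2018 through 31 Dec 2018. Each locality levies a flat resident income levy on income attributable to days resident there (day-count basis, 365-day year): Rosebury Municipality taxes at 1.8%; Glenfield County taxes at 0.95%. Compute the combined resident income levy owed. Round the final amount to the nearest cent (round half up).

Rosebury Municipality, 1 Jan – 20 Jun 2018: 171 days → £243,000 × 1.8% × 171/365 = £2,049.1890
Glenfield County, 21 Jun – 31 Dec 2018: 194 days → £243,000 × 0.95% × 194/365 = £1,226.9836
Total = £3,276.1726

£3,276.17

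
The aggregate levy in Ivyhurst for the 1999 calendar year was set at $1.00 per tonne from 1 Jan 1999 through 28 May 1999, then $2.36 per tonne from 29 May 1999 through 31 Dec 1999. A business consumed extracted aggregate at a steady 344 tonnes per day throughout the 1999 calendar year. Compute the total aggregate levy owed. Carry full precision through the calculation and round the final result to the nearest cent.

$227,081.28

1 Jan – 28 May 1999: 148 days × 344 tonnes/day = 50,912 tonnes at $1.00/tonne → $50,912.00
29 May – 31 Dec 1999: 217 days × 344 tonnes/day = 74,648 tonnes at $2.36/tonne → $176,169.28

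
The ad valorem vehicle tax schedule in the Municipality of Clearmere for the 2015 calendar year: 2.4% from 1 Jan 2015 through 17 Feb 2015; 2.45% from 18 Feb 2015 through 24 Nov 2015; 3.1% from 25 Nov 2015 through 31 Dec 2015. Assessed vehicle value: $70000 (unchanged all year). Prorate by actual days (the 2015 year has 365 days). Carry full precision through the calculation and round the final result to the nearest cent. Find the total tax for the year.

$1756.52

1 Jan – 17 Feb 2015: 48 days at 2.4% → $70000 × 2.4% × 48/365 = $220.9315
18 Feb – 24 Nov 2015: 280 days at 2.45% → $70000 × 2.45% × 280/365 = $1315.6164
25 Nov – 31 Dec 2015: 37 days at 3.1% → $70000 × 3.1% × 37/365 = $219.9726
Total = $1756.5205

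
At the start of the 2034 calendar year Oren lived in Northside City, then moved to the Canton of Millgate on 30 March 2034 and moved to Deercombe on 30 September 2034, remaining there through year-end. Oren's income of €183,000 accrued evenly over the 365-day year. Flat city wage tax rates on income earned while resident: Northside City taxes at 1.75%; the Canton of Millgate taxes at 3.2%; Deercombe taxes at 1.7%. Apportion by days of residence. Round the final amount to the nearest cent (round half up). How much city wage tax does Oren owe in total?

€4,516.84

Northside City, 1 January – 29 March 2034: 88 days → €183,000 × 1.75% × 88/365 = €772.1096
The Canton of Millgate, 30 March – 29 September 2034: 184 days → €183,000 × 3.2% × 184/365 = €2,952.0658
Deercombe, 30 September – 31 December 2034: 93 days → €183,000 × 1.7% × 93/365 = €792.6658
Total = €4,516.8411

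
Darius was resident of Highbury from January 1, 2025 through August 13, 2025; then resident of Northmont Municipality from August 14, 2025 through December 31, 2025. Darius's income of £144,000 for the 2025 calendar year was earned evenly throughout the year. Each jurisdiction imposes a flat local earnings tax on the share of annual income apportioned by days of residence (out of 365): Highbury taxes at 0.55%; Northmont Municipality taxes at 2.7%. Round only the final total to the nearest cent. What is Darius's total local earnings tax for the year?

£1,979.51

Highbury, January 1 – August 13, 2025: 225 days → £144,000 × 0.55% × 225/365 = £488.2192
Northmont Municipality, August 14 – December 31, 2025: 140 days → £144,000 × 2.7% × 140/365 = £1,491.2877
Total = £1,979.5068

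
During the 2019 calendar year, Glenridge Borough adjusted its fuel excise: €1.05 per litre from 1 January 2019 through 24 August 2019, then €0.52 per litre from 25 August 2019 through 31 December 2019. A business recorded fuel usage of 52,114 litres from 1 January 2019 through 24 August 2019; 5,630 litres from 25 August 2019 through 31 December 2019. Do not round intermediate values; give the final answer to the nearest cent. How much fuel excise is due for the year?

1 January – 24 August 2019: 52,114 litres at €1.05/litre → €54,719.70
25 August – 31 December 2019: 5,630 litres at €0.52/litre → €2,927.60

€57,647.30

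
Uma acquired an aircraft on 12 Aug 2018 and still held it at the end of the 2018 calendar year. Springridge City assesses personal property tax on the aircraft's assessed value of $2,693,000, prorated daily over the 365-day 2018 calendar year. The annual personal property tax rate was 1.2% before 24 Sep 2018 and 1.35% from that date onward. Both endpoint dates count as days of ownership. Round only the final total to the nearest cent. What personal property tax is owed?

12 Aug – 23 Sep 2018: 43 days at 1.2% → $2,693,000 × 1.2% × 43/365 = $3,807.0904
24 Sep – 31 Dec 2018: 99 days at 1.35% → $2,693,000 × 1.35% × 99/365 = $9,860.8068
Total = $13,667.8973

$13,667.90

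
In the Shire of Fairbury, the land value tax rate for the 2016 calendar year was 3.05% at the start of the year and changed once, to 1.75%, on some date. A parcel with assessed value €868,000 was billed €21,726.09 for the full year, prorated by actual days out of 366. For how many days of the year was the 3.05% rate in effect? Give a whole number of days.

212 days

Let d = days at the first rate; then 366 − d days at the second rate.
€868,000 × [3.05%·d + 1.75%·(366−d)] / 366 = €21,726.09
Solving gives d = 212, so the new rate took effect on July 31, 2016.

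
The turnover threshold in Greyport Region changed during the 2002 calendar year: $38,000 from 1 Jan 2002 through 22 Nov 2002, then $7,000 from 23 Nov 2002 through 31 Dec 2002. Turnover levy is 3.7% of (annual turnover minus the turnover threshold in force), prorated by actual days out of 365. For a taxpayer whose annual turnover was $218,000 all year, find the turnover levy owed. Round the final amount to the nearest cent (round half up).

$6,782.56

1 Jan – 22 Nov 2002: 326 days, exemption $38,000 → ($218,000 − $38,000) × 3.7% × 326/365 = $5,948.3836
23 Nov – 31 Dec 2002: 39 days, exemption $7,000 → ($218,000 − $7,000) × 3.7% × 39/365 = $834.1726
Total = $6,782.5562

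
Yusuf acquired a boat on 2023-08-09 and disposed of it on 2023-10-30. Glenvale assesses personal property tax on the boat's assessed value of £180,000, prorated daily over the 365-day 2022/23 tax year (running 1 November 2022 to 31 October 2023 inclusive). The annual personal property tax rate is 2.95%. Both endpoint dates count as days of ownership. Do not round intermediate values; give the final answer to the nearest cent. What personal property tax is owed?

Days held (2023-08-09 to 2023-10-30): 83 out of 365
Tax = £180,000 × 2.95% × 83/365 = £1,207.4795

£1,207.48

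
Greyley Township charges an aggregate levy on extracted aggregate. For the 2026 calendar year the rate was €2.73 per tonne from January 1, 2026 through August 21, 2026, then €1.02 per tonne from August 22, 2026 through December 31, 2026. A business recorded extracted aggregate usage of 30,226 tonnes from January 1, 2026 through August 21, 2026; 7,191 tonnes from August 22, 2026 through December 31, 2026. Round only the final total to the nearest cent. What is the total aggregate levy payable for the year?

€89851.80

January 1 – August 21, 2026: 30,226 tonnes at €2.73/tonne → €82516.98
August 22 – December 31, 2026: 7,191 tonnes at €1.02/tonne → €7334.82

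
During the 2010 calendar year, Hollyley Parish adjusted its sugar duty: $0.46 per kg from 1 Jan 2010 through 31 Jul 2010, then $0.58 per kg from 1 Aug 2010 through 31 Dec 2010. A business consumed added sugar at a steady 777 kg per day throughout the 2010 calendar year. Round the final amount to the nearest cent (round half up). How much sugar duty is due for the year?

$144,724.02

1 Jan – 31 Jul 2010: 212 days × 777 kg/day = 164,724 kg at $0.46/kg → $75,773.04
1 Aug – 31 Dec 2010: 153 days × 777 kg/day = 118,881 kg at $0.58/kg → $68,950.98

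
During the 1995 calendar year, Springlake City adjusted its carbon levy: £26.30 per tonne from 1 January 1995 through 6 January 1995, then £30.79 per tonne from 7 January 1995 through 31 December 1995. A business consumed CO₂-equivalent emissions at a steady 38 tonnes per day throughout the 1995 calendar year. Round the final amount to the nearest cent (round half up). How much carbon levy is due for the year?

1 January – 6 January 1995: 6 days × 38 tonnes/day = 228 tonnes at £26.30/tonne → £5996.40
7 January – 31 December 1995: 359 days × 38 tonnes/day = 13,642 tonnes at £30.79/tonne → £420037.18

£426033.58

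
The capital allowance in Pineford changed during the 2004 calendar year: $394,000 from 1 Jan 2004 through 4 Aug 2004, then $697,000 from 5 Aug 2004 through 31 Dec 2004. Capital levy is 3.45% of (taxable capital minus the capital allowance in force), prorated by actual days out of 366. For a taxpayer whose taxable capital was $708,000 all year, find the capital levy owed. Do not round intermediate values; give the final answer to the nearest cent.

1 Jan – 4 Aug 2004: 217 days, exemption $394,000 → ($708,000 − $394,000) × 3.45% × 217/366 = $6,422.8443
5 Aug – 31 Dec 2004: 149 days, exemption $697,000 → ($708,000 − $697,000) × 3.45% × 149/366 = $154.4959
Total = $6,577.3402

$6,577.34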